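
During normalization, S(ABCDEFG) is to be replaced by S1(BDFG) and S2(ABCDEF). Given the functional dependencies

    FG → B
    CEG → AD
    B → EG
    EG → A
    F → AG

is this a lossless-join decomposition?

Common attributes: S1 ∩ S2 = {BDF}.
Closure of {BDF}: B → EG applies, adding EG; EG → A applies, adding A. So (BDF)⁺ = {ABDEFG}.
This closure contains every attribute of S1, so S1 ∩ S2 → S1. The join is lossless.

Yes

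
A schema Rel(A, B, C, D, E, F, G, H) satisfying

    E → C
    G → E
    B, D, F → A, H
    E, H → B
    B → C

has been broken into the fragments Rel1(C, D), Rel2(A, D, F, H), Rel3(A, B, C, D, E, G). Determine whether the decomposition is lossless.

Chase test. Columns are A, B, C, D, E, F, G, H; row i has aⱼ where attribute j ∈ Reli, else bᵢⱼ.
Initial tableau (one row per fragment):
  row 1: b11 b12 a3 a4 b15 b16 b17 b18
  row 2: a1 b22 b23 a4 b25 a6 b27 a8
  row 3: a1 a2 a3 a4 a5 b36 a7 b38
No row becomes fully distinguished — the join is lossy.

No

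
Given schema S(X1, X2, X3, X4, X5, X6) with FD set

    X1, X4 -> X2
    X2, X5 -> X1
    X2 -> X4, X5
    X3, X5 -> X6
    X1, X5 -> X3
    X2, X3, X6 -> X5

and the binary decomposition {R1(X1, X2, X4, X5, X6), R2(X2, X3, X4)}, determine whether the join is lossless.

Yes

Common attributes: R1 ∩ R2 = {X2, X4}.
Closure of {X2, X4}: X2 → X4, X5 applies, adding X5; X2, X5 → X1 applies, adding X1; X1, X5 → X3 applies, adding X3; X3, X5 → X6 applies, adding X6. So (X2, X4)⁺ = {X1, X2, X3, X4, X5, X6}.
This closure contains every attribute of R1, so R1 ∩ R2 → R1. The join is lossless.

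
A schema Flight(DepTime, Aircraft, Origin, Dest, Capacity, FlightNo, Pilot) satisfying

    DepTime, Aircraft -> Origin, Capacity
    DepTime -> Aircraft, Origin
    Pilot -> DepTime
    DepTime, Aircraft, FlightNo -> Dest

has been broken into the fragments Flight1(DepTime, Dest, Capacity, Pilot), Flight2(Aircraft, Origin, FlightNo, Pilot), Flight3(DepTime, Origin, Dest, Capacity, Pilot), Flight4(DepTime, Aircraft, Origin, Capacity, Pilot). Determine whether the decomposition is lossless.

No

Chase test. Columns are DepTime, Aircraft, Origin, Dest, Capacity, FlightNo, Pilot; row i has aⱼ where attribute j ∈ Flighti, else bᵢⱼ.
Initial tableau (one row per fragment):
  row 1: a1 b12 b13 a4 a5 b16 a7
  row 2: b21 a2 a3 b24 b25 a6 a7
  row 3: a1 b32 a3 a4 a5 b36 a7
  row 4: a1 a2 a3 b44 a5 b46 a7
Rows 1 and 3 agree on DepTime; apply DepTime→Aircraft, Origin and equate their Aircraft, Origin entries.
Rows 1 and 4 agree on DepTime; apply DepTime→Aircraft, Origin and equate their Aircraft, Origin entries.
Rows 1 and 2 agree on Pilot; apply Pilot→DepTime and equate their DepTime entries.
Rows 1 and 2 agree on DepTime, Aircraft; apply DepTime, Aircraft→Origin, Capacity and equate their Origin, Capacity entries.
No row becomes fully distinguished — the join is lossy.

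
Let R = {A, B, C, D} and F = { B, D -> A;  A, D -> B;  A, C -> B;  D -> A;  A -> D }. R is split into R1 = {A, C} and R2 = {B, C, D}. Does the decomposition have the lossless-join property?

No

Common attributes: R1 ∩ R2 = {C}.
No dependency enlarges {C}, so (C)⁺ = {C}.
The closure contains neither all of R1 = {A, C} nor all of R2 = {B, C, D}, so the common attributes are not a superkey of either fragment. The join is lossy.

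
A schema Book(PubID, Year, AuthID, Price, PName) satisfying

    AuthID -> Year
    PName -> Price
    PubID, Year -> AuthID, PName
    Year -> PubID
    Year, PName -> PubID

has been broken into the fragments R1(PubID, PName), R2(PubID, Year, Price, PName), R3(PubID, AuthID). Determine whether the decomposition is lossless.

No

Chase test. Columns are PubID, Year, AuthID, Price, PName; row i has aⱼ where attribute j ∈ Ri, else bᵢⱼ.
Initial tableau (one row per fragment):
  row 1: a1 b12 b13 b14 a5
  row 2: a1 a2 b23 a4 a5
  row 3: a1 b32 a3 b34 b35
Rows 1 and 2 agree on PName; apply PName→Price and equate their Price entries.
No row becomes fully distinguished — the join is lossy.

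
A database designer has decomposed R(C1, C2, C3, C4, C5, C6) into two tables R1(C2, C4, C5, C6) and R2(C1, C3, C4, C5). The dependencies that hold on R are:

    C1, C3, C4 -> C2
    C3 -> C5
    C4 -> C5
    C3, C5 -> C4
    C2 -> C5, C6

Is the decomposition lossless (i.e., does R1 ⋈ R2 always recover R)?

No

Common attributes: R1 ∩ R2 = {C4, C5}.
No dependency enlarges {C4, C5}, so (C4, C5)⁺ = {C4, C5}.
The closure contains neither all of R1 = {C2, C4, C5, C6} nor all of R2 = {C1, C3, C4, C5}, so the common attributes are not a superkey of either fragment. The join is lossy.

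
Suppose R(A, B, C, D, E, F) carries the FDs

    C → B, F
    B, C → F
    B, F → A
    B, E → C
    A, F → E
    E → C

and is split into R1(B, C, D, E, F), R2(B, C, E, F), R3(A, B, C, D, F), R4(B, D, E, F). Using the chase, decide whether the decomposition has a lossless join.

Yes

Chase test. Columns are A, B, C, D, E, F; row i has aⱼ where attribute j ∈ Ri, else bᵢⱼ.
Initial tableau (one row per fragment):
  row 1: b11 a2 a3 a4 a5 a6
  row 2: b21 a2 a3 b24 a5 a6
  row 3: a1 a2 a3 a4 b35 a6
  row 4: b41 a2 b43 a4 a5 a6
Rows 1 and 2 agree on B, F; apply B, F→A and equate their A entries.
Rows 1 and 3 agree on B, F; apply B, F→A and equate their A entries.
Rows 1 and 4 agree on B, F; apply B, F→A and equate their A entries.
Rows 1 and 4 agree on B, E; apply B, E→C and equate their C entries.
Rows 1 and 3 agree on A, F; apply A, F→E and equate their E entries.
Row 1 is now all distinguished symbols — the join is lossless.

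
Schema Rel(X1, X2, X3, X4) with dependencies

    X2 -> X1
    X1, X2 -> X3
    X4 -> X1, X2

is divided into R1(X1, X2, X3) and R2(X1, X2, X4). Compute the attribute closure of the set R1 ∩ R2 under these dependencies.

X1, X2, X3

R1 ∩ R2 = {X1, X2}.
X1, X2 → X3 applies, adding X3
Closure: {X1, X2, X3}.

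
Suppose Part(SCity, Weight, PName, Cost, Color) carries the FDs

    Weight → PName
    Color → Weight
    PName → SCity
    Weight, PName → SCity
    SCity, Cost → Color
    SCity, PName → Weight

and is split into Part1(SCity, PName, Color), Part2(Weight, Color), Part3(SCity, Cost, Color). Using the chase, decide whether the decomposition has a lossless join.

Chase test. Columns are SCity, Weight, PName, Cost, Color; row i has aⱼ where attribute j ∈ Parti, else bᵢⱼ.
Initial tableau (one row per fragment):
  row 1: a1 b12 a3 b14 a5
  row 2: b21 a2 b23 b24 a5
  row 3: a1 b32 b33 a4 a5
Rows 1 and 2 agree on Color; apply Color→Weight and equate their Weight entries.
Rows 1 and 3 agree on Color; apply Color→Weight and equate their Weight entries.
Rows 1 and 2 agree on Weight; apply Weight→PName and equate their PName entries.
Rows 1 and 3 agree on Weight; apply Weight→PName and equate their PName entries.
Rows 1 and 2 agree on PName; apply PName→SCity and equate their SCity entries.
Row 3 is now all distinguished symbols — the join is lossless.

Yes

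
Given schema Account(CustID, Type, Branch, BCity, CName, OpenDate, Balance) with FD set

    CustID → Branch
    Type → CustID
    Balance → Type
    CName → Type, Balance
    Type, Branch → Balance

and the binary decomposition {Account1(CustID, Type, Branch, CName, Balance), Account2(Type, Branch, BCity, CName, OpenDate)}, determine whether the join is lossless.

Common attributes: Account1 ∩ Account2 = {Type, Branch, CName}.
Closure of {Type, Branch, CName}: Type → CustID applies, adding CustID; CName → Type, Balance applies, adding Balance. So (Type, Branch, CName)⁺ = {CustID, Type, Branch, CName, Balance}.
This closure contains every attribute of Account1, so Account1 ∩ Account2 → Account1. The join is lossless.

Yes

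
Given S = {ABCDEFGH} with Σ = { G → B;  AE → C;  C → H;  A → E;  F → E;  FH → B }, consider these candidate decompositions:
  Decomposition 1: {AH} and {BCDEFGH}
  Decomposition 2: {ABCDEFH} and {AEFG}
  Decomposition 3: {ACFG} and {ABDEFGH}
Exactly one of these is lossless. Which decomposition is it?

Decomposition 3

Decomposition 1: common = {H}, closure = {H} → lossy.
Decomposition 2: common = {AEF}, closure = {ABCEFH} → lossy.
Decomposition 3: common = {AFG}, closure = {ABCEFGH} → lossless.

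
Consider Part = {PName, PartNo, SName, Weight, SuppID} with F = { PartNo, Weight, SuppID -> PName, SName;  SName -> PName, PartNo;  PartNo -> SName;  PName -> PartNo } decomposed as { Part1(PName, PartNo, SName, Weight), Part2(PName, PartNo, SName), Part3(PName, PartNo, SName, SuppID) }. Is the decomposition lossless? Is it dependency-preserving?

lossy but dependency-preserving

Lossless test (chase): applying each FD to every pair of rows produces no changes in the tableau, so no row becomes fully distinguished — the join is lossy.
Dependency preservation: PartNo, Weight, SuppID → PName, SName is not contained in any single fragment, but the restricted closure of its left-hand side across the fragments still reaches the right-hand side; the remaining FDs each lie inside some fragment. All dependencies are preserved.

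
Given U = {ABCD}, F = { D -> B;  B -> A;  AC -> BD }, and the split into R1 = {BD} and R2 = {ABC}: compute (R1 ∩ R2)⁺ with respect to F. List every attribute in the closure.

R1 ∩ R2 = {B}.
B → A applies, adding A
Closure: {AB}.

AB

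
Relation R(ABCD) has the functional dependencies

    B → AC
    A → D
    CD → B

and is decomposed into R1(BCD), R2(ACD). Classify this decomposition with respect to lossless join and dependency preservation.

lossless and dependency-preserving

Lossless test: (CD)⁺ = {ABCD}, which contains all of one fragment — lossless.
Dependency preservation: B → AC is not contained in any single fragment, but the restricted closure of its left-hand side across the fragments still reaches the right-hand side; the remaining FDs each lie inside some fragment. All dependencies are preserved.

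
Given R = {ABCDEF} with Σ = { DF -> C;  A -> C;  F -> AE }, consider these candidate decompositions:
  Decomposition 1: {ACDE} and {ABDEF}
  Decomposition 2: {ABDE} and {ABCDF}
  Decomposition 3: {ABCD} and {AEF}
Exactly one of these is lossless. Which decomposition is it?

Decomposition 1: common = {ADE}, closure = {ACDE} → lossless.
Decomposition 2: common = {ABD}, closure = {ABCD} → lossy.
Decomposition 3: common = {A}, closure = {AC} → lossy.

Decomposition 1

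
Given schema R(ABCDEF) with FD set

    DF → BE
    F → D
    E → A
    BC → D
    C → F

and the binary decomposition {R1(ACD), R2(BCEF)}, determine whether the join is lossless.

Yes

Common attributes: R1 ∩ R2 = {C}.
Closure of {C}: C → F applies, adding F; F → D applies, adding D; DF → BE applies, adding BE; E → A applies, adding A. So (C)⁺ = {ABCDEF}.
This closure contains every attribute of R1, so R1 ∩ R2 → R1. The join is lossless.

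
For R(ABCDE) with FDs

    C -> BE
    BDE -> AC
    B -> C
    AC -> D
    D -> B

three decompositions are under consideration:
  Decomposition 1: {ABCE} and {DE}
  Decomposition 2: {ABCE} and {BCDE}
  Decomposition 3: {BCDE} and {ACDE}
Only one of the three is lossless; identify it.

Decomposition 1: common = {E}, closure = {E} → lossy.
Decomposition 2: common = {BCE}, closure = {BCE} → lossy.
Decomposition 3: common = {CDE}, closure = {ABCDE} → lossless.

Decomposition 3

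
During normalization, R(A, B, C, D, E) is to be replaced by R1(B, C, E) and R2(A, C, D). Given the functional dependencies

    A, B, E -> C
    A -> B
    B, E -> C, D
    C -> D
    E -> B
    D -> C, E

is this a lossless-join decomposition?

Yes

Common attributes: R1 ∩ R2 = {C}.
Closure of {C}: C → D applies, adding D; D → C, E applies, adding E; E → B applies, adding B. So (C)⁺ = {B, C, D, E}.
This closure contains every attribute of R1, so R1 ∩ R2 → R1. The join is lossless.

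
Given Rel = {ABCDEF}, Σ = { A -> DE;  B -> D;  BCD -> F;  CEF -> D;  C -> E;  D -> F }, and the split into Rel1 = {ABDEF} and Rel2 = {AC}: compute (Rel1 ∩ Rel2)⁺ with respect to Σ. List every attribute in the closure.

ADEF

Rel1 ∩ Rel2 = {A}.
A → DE applies, adding DE
D → F applies, adding F
Closure: {ADEF}.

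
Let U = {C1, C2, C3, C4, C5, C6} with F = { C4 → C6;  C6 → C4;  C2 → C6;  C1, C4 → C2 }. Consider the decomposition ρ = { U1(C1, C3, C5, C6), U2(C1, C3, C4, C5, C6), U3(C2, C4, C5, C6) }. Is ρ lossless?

Chase test. Columns are C1, C2, C3, C4, C5, C6; row i has aⱼ where attribute j ∈ Ui, else bᵢⱼ.
Initial tableau (one row per fragment):
  row 1: a1 b12 a3 b14 a5 a6
  row 2: a1 b22 a3 a4 a5 a6
  row 3: b31 a2 b33 a4 a5 a6
Rows 1 and 2 agree on C6; apply C6→C4 and equate their C4 entries.
Rows 1 and 2 agree on C1, C4; apply C1, C4→C2 and equate their C2 entries.
No row becomes fully distinguished — the join is lossy.

No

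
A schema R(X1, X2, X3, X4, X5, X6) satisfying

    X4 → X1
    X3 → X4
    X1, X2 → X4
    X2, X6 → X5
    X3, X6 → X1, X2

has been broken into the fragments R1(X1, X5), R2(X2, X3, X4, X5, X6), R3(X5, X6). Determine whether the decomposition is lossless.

No

Chase test. Columns are X1, X2, X3, X4, X5, X6; row i has aⱼ where attribute j ∈ Ri, else bᵢⱼ.
Initial tableau (one row per fragment):
  row 1: a1 b12 b13 b14 a5 b16
  row 2: b21 a2 a3 a4 a5 a6
  row 3: b31 b32 b33 b34 a5 a6
No row becomes fully distinguished — the join is lossy.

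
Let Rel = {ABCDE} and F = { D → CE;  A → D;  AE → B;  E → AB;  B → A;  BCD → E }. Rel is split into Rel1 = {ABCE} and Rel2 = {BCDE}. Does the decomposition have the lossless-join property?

Common attributes: Rel1 ∩ Rel2 = {BCE}.
Closure of {BCE}: E → AB applies, adding A; A → D applies, adding D. So (BCE)⁺ = {ABCDE}.
This closure contains every attribute of Rel1, so Rel1 ∩ Rel2 → Rel1. The join is lossless.

Yes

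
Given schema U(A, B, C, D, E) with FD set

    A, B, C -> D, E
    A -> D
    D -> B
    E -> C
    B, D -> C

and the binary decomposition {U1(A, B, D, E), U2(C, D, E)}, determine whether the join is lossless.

Common attributes: U1 ∩ U2 = {D, E}.
Closure of {D, E}: D → B applies, adding B; E → C applies, adding C. So (D, E)⁺ = {B, C, D, E}.
This closure contains every attribute of U2, so U1 ∩ U2 → U2. The join is lossless.

Yes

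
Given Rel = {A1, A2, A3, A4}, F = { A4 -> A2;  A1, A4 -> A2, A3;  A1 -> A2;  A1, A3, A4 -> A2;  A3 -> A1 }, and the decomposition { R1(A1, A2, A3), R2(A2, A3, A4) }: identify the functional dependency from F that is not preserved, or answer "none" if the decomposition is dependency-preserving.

Check A1, A4 → A2, A3: no single fragment contains all of {A1, A2, A3, A4}, and the restricted closure of {A1, A4} across the fragments never reaches {A2, A3}.
A4 → A2 is preserved.
A1 → A2 is preserved.
A1, A3, A4 → A2 is preserved.
A3 → A1 is preserved.

A1, A4 -> A2, A3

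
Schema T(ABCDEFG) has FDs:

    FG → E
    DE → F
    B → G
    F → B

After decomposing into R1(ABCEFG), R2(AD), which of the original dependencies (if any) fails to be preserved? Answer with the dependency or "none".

Check DE → F: no single fragment contains all of {DEF}, and the restricted closure of {DE} across the fragments never reaches {F}.
FG → E is preserved.
B → G is preserved.
F → B is preserved.

DE → F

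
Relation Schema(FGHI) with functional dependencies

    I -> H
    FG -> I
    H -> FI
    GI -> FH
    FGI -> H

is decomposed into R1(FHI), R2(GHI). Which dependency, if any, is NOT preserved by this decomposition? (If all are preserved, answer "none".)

FG -> I

Check FG → I: no single fragment contains all of {FGI}, and the restricted closure of {FG} across the fragments never reaches {I}.
I → H is preserved.
H → FI is preserved.
GI → FH is preserved.
FGI → H is preserved.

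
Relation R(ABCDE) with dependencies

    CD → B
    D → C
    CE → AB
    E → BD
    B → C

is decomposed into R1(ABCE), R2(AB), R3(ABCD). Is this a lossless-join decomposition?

No

Chase test. Columns are ABCDE; row i has aⱼ where attribute j ∈ Ri, else bᵢⱼ.
Initial tableau (one row per fragment):
  row 1: a1 a2 a3 b14 a5
  row 2: a1 a2 b23 b24 b25
  row 3: a1 a2 a3 a4 b35
Rows 1 and 2 agree on B; apply B→C and equate their C entries.
No row becomes fully distinguished — the join is lossy.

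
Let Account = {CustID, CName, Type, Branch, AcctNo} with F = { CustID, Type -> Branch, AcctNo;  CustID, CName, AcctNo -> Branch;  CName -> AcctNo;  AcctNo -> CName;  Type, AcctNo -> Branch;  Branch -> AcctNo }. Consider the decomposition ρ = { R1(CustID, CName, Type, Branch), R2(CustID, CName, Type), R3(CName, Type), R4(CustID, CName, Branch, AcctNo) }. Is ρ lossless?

Yes

Chase test. Columns are CustID, CName, Type, Branch, AcctNo; row i has aⱼ where attribute j ∈ Ri, else bᵢⱼ.
Initial tableau (one row per fragment):
  row 1: a1 a2 a3 a4 b15
  row 2: a1 a2 a3 b24 b25
  row 3: b31 a2 a3 b34 b35
  row 4: a1 a2 b43 a4 a5
Rows 1 and 2 agree on CustID, Type; apply CustID, Type→Branch, AcctNo and equate their Branch, AcctNo entries.
Rows 1 and 3 agree on CName; apply CName→AcctNo and equate their AcctNo entries.
Rows 1 and 4 agree on CName; apply CName→AcctNo and equate their AcctNo entries.
Rows 1 and 3 agree on Type, AcctNo; apply Type, AcctNo→Branch and equate their Branch entries.
Row 1 is now all distinguished symbols — the join is lossless.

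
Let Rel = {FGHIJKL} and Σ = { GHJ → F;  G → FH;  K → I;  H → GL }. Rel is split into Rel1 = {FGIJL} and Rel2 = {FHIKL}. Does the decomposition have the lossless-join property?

No

Common attributes: Rel1 ∩ Rel2 = {FIL}.
No dependency enlarges {FIL}, so (FIL)⁺ = {FIL}.
The closure contains neither all of Rel1 = {FGIJL} nor all of Rel2 = {FHIKL}, so the common attributes are not a superkey of either fragment. The join is lossy.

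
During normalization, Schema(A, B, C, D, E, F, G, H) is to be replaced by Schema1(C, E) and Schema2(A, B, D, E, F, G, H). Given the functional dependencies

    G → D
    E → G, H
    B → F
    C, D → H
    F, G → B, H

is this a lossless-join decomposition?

No

Common attributes: Schema1 ∩ Schema2 = {E}.
Closure of {E}: E → G, H applies, adding G, H; G → D applies, adding D. So (E)⁺ = {D, E, G, H}.
The closure contains neither all of Schema1 = {C, E} nor all of Schema2 = {A, B, D, E, F, G, H}, so the common attributes are not a superkey of either fragment. The join is lossy.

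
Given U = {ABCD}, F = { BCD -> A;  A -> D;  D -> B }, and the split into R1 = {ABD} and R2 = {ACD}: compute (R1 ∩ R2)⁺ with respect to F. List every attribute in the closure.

ABD

R1 ∩ R2 = {AD}.
D → B applies, adding B
Closure: {ABD}.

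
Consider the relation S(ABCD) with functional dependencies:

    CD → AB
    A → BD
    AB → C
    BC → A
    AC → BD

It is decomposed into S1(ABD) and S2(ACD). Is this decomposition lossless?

Common attributes: S1 ∩ S2 = {AD}.
Closure of {AD}: A → BD applies, adding B; AB → C applies, adding C. So (AD)⁺ = {ABCD}.
This closure contains every attribute of S1, so S1 ∩ S2 → S1. The join is lossless.

Yes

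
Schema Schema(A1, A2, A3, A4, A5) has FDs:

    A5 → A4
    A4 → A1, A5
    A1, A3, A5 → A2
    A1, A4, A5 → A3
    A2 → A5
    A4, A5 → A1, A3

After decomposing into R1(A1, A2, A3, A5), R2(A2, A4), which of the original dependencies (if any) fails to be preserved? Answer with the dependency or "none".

none

A5 → A4: restricted closure across fragments reaches A4.
A4 → A1, A5: restricted closure across fragments reaches A1, A5.
A1, A3, A5 → A2 lies within R1.
A1, A4, A5 → A3: restricted closure across fragments reaches A3.
A2 → A5 lies within R1.
A4, A5 → A1, A3: restricted closure across fragments reaches A1, A3.
Every dependency is enforceable on the fragments, so the decomposition is dependency-preserving.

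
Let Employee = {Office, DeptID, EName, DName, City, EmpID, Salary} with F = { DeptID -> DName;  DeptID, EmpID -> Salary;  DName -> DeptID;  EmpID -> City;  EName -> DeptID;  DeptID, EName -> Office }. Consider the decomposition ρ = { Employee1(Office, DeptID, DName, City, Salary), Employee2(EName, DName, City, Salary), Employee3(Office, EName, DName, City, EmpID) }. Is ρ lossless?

No

Chase test. Columns are Office, DeptID, EName, DName, City, EmpID, Salary; row i has aⱼ where attribute j ∈ Employeei, else bᵢⱼ.
Initial tableau (one row per fragment):
  row 1: a1 a2 b13 a4 a5 b16 a7
  row 2: b21 b22 a3 a4 a5 b26 a7
  row 3: a1 b32 a3 a4 a5 a6 b37
Rows 1 and 2 agree on DName; apply DName→DeptID and equate their DeptID entries.
Rows 1 and 3 agree on DName; apply DName→DeptID and equate their DeptID entries.
Rows 2 and 3 agree on DeptID, EName; apply DeptID, EName→Office and equate their Office entries.
No row becomes fully distinguished — the join is lossy.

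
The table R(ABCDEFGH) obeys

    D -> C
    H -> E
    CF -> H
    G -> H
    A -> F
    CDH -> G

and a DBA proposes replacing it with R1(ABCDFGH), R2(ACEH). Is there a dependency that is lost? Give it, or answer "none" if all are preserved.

D → C lies within R1.
H → E lies within R2.
CF → H lies within R1.
G → H lies within R1.
A → F lies within R1.
CDH → G lies within R1.
Every dependency is enforceable on the fragments, so the decomposition is dependency-preserving.

none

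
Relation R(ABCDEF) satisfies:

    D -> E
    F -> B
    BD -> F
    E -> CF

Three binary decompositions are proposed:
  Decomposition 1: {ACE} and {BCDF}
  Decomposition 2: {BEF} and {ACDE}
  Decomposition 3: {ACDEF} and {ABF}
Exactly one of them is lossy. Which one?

Decomposition 1: common = {C}, closure = {C} → lossy.
Decomposition 2: common = {E}, closure = {BCEF} → lossless.
Decomposition 3: common = {AF}, closure = {ABF} → lossless.

Decomposition 1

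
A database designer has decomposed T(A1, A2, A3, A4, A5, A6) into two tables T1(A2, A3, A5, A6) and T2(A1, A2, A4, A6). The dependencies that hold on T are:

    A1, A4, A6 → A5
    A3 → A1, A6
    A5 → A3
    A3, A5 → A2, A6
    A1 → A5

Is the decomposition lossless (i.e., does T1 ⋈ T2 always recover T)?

Common attributes: T1 ∩ T2 = {A2, A6}.
No dependency enlarges {A2, A6}, so (A2, A6)⁺ = {A2, A6}.
The closure contains neither all of T1 = {A2, A3, A5, A6} nor all of T2 = {A1, A2, A4, A6}, so the common attributes are not a superkey of either fragment. The join is lossy.

No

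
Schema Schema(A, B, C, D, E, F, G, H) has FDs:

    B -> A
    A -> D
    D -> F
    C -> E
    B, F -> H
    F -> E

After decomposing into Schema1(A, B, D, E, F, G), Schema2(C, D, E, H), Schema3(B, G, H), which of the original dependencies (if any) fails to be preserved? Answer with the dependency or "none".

none

B → A lies within Schema1.
A → D lies within Schema1.
D → F lies within Schema1.
C → E lies within Schema2.
B, F → H: restricted closure across fragments reaches H.
F → E lies within Schema1.
Every dependency is enforceable on the fragments, so the decomposition is dependency-preserving.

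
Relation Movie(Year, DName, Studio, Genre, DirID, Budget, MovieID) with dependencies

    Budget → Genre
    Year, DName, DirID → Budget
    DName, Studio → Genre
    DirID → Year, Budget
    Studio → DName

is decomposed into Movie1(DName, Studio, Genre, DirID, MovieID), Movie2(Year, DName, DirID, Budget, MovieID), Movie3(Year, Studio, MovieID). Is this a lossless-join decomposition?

Chase test. Columns are Year, DName, Studio, Genre, DirID, Budget, MovieID; row i has aⱼ where attribute j ∈ Moviei, else bᵢⱼ.
Initial tableau (one row per fragment):
  row 1: b11 a2 a3 a4 a5 b16 a7
  row 2: a1 a2 b23 b24 a5 a6 a7
  row 3: a1 b32 a3 b34 b35 b36 a7
Rows 1 and 2 agree on DirID; apply DirID→Year, Budget and equate their Year, Budget entries.
Rows 1 and 3 agree on Studio; apply Studio→DName and equate their DName entries.
Rows 1 and 2 agree on Budget; apply Budget→Genre and equate their Genre entries.
Rows 1 and 3 agree on DName, Studio; apply DName, Studio→Genre and equate their Genre entries.
Row 1 is now all distinguished symbols — the join is lossless.

Yes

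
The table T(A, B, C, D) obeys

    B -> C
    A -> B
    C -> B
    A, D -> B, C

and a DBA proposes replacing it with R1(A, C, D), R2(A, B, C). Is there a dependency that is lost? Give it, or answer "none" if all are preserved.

B → C lies within R2.
A → B lies within R2.
C → B lies within R2.
A, D → B, C: restricted closure across fragments reaches B, C.
Every dependency is enforceable on the fragments, so the decomposition is dependency-preserving.

none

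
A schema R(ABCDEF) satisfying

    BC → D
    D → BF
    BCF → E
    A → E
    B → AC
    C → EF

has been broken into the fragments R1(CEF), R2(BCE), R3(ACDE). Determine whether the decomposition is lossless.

Chase test. Columns are ABCDEF; row i has aⱼ where attribute j ∈ Ri, else bᵢⱼ.
Initial tableau (one row per fragment):
  row 1: b11 b12 a3 b14 a5 a6
  row 2: b21 a2 a3 b24 a5 b26
  row 3: a1 b32 a3 a4 a5 b36
Rows 1 and 2 agree on C; apply C→EF and equate their EF entries.
Rows 1 and 3 agree on C; apply C→EF and equate their EF entries.
No row becomes fully distinguished — the join is lossy.

No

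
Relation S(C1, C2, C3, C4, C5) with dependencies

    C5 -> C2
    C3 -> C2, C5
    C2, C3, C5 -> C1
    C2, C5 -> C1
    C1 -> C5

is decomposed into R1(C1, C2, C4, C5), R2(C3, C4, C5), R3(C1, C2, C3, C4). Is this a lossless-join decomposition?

Chase test. Columns are C1, C2, C3, C4, C5; row i has aⱼ where attribute j ∈ Ri, else bᵢⱼ.
Initial tableau (one row per fragment):
  row 1: a1 a2 b13 a4 a5
  row 2: b21 b22 a3 a4 a5
  row 3: a1 a2 a3 a4 b35
Rows 1 and 2 agree on C5; apply C5→C2 and equate their C2 entries.
Rows 2 and 3 agree on C3; apply C3→C2, C5 and equate their C2, C5 entries.
Rows 2 and 3 agree on C2, C3, C5; apply C2, C3, C5→C1 and equate their C1 entries.
Row 2 is now all distinguished symbols — the join is lossless.

Yes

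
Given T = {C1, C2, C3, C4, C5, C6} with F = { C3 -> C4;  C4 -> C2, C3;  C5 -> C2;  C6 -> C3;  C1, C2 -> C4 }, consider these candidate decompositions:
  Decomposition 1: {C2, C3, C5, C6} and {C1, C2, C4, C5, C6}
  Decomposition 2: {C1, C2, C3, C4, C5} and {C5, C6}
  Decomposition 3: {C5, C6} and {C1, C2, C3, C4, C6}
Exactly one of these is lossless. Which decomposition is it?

Decomposition 1

Decomposition 1: common = {C2, C5, C6}, closure = {C2, C3, C4, C5, C6} → lossless.
Decomposition 2: common = {C5}, closure = {C2, C5} → lossy.
Decomposition 3: common = {C6}, closure = {C2, C3, C4, C6} → lossy.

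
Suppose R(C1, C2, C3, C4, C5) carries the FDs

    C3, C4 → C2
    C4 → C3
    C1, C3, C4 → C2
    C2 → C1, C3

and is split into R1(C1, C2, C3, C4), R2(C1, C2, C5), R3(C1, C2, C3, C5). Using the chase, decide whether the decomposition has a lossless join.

No

Chase test. Columns are C1, C2, C3, C4, C5; row i has aⱼ where attribute j ∈ Ri, else bᵢⱼ.
Initial tableau (one row per fragment):
  row 1: a1 a2 a3 a4 b15
  row 2: a1 a2 b23 b24 a5
  row 3: a1 a2 a3 b34 a5
Rows 1 and 2 agree on C2; apply C2→C1, C3 and equate their C1, C3 entries.
No row becomes fully distinguished — the join is lossy.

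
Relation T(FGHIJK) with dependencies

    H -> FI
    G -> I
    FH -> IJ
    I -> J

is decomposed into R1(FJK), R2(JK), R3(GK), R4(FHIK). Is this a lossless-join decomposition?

Chase test. Columns are FGHIJK; row i has aⱼ where attribute j ∈ Ri, else bᵢⱼ.
Initial tableau (one row per fragment):
  row 1: a1 b12 b13 b14 a5 a6
  row 2: b21 b22 b23 b24 a5 a6
  row 3: b31 a2 b33 b34 b35 a6
  row 4: a1 b42 a3 a4 b45 a6
No row becomes fully distinguished — the join is lossy.

No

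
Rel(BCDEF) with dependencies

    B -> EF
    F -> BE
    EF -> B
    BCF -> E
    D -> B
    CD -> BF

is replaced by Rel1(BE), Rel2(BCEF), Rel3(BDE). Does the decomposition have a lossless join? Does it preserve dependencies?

Lossless test (chase): Rows 1 and 2 agree on B; apply B→EF and equate their EF entries. Rows 1 and 3 agree on B; apply B→EF and equate their EF entries. No row becomes fully distinguished — the join is lossy.
Dependency preservation: CD → BF is not contained in any single fragment, but the restricted closure of its left-hand side across the fragments still reaches the right-hand side; the remaining FDs each lie inside some fragment. All dependencies are preserved.

lossy but dependency-preserving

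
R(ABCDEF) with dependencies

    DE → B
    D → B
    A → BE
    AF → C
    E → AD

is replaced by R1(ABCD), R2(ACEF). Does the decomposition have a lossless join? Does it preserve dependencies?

Lossless test: (AC)⁺ = {ABCDE}, which contains all of one fragment — lossless.
Dependency preservation: DE → B; A → BE; E → AD are not contained in any single fragment, but the restricted closure of each left-hand side across the fragments still reaches the right-hand side; the remaining FDs each lie inside some fragment. All dependencies are preserved.

lossless and dependency-preserving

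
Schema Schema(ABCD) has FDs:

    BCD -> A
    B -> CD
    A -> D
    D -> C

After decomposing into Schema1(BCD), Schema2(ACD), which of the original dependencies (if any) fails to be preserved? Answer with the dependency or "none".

BCD -> A

Check BCD → A: no single fragment contains all of {ABCD}, and the restricted closure of {BCD} across the fragments never reaches {A}.
B → CD is preserved.
A → D is preserved.
D → C is preserved.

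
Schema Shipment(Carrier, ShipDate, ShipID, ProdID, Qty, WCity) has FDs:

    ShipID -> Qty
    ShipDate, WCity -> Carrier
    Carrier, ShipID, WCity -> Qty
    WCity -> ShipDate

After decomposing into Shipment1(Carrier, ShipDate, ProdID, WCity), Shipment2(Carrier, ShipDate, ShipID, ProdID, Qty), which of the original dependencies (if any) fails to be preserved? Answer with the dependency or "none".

ShipID → Qty lies within Shipment2.
ShipDate, WCity → Carrier lies within Shipment1.
Carrier, ShipID, WCity → Qty: restricted closure across fragments reaches Qty.
WCity → ShipDate lies within Shipment1.
Every dependency is enforceable on the fragments, so the decomposition is dependency-preserving.

none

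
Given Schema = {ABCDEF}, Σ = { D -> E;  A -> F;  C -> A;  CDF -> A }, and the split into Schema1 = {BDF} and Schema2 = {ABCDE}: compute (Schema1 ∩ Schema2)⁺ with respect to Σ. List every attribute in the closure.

BDE

Schema1 ∩ Schema2 = {BD}.
D → E applies, adding E
Closure: {BDE}.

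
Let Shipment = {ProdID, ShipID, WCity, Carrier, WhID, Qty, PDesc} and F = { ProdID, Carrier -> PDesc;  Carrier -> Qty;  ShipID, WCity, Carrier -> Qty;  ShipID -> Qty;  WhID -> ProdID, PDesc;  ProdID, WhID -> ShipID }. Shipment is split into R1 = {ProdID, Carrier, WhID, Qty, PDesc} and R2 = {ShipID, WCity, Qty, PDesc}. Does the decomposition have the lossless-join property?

Common attributes: R1 ∩ R2 = {Qty, PDesc}.
No dependency enlarges {Qty, PDesc}, so (Qty, PDesc)⁺ = {Qty, PDesc}.
The closure contains neither all of R1 = {ProdID, Carrier, WhID, Qty, PDesc} nor all of R2 = {ShipID, WCity, Qty, PDesc}, so the common attributes are not a superkey of either fragment. The join is lossy.

No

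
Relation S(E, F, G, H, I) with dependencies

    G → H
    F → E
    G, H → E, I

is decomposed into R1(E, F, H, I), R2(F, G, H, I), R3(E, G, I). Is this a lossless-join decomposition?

Yes

Chase test. Columns are E, F, G, H, I; row i has aⱼ where attribute j ∈ Ri, else bᵢⱼ.
Initial tableau (one row per fragment):
  row 1: a1 a2 b13 a4 a5
  row 2: b21 a2 a3 a4 a5
  row 3: a1 b32 a3 b34 a5
Rows 2 and 3 agree on G; apply G→H and equate their H entries.
Rows 1 and 2 agree on F; apply F→E and equate their E entries.
Row 2 is now all distinguished symbols — the join is lossless.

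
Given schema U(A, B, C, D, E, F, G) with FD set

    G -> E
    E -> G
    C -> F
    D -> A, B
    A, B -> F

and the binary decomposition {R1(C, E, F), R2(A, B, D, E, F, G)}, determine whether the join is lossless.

Common attributes: R1 ∩ R2 = {E, F}.
Closure of {E, F}: E → G applies, adding G. So (E, F)⁺ = {E, F, G}.
The closure contains neither all of R1 = {C, E, F} nor all of R2 = {A, B, D, E, F, G}, so the common attributes are not a superkey of either fragment. The join is lossy.

No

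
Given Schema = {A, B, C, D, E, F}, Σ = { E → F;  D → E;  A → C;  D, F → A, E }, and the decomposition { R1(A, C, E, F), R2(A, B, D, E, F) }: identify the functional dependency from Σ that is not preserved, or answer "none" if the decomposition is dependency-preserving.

E → F lies within R1.
D → E lies within R2.
A → C lies within R1.
D, F → A, E lies within R2.
Every dependency is enforceable on the fragments, so the decomposition is dependency-preserving.

none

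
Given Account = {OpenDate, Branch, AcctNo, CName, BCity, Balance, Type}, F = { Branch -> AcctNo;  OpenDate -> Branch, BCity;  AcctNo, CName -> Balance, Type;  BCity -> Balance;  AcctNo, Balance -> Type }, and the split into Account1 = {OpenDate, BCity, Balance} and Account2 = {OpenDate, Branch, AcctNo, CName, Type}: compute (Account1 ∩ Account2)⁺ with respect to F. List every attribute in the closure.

Account1 ∩ Account2 = {OpenDate}.
OpenDate → Branch, BCity applies, adding Branch, BCity
BCity → Balance applies, adding Balance
Branch → AcctNo applies, adding AcctNo
AcctNo, Balance → Type applies, adding Type
Closure: {OpenDate, Branch, AcctNo, BCity, Balance, Type}.

OpenDate, Branch, AcctNo, BCity, Balance, Type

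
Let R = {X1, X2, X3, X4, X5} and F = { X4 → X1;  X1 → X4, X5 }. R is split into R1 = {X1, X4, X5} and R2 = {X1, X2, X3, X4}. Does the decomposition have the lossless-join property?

Common attributes: R1 ∩ R2 = {X1, X4}.
Closure of {X1, X4}: X1 → X4, X5 applies, adding X5. So (X1, X4)⁺ = {X1, X4, X5}.
This closure contains every attribute of R1, so R1 ∩ R2 → R1. The join is lossless.

Yes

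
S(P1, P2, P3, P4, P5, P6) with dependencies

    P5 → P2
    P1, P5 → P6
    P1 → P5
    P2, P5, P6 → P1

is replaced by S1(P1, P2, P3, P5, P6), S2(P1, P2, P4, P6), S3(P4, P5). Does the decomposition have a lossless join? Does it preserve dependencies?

lossy but dependency-preserving

Lossless test (chase): Rows 1 and 3 agree on P5; apply P5→P2 and equate their P2 entries. Rows 1 and 2 agree on P1; apply P1→P5 and equate their P5 entries. No row becomes fully distinguished — the join is lossy.
Dependency preservation: every FD's attributes lie within a single fragment, so each can be enforced locally — preserved.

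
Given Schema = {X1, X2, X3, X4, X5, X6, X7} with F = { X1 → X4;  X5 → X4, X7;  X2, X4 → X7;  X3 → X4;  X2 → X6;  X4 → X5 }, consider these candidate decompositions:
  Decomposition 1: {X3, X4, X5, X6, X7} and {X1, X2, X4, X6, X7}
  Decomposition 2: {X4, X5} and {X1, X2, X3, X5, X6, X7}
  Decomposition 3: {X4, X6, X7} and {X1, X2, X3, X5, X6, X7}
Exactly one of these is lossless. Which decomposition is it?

Decomposition 1: common = {X4, X6, X7}, closure = {X4, X5, X6, X7} → lossy.
Decomposition 2: common = {X5}, closure = {X4, X5, X7} → lossless.
Decomposition 3: common = {X6, X7}, closure = {X6, X7} → lossy.

Decomposition 2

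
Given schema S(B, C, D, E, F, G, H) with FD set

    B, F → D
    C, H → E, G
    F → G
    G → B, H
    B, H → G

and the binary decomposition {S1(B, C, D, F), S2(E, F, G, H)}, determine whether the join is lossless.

Common attributes: S1 ∩ S2 = {F}.
Closure of {F}: F → G applies, adding G; G → B, H applies, adding B, H; B, F → D applies, adding D. So (F)⁺ = {B, D, F, G, H}.
The closure contains neither all of S1 = {B, C, D, F} nor all of S2 = {E, F, G, H}, so the common attributes are not a superkey of either fragment. The join is lossy.

No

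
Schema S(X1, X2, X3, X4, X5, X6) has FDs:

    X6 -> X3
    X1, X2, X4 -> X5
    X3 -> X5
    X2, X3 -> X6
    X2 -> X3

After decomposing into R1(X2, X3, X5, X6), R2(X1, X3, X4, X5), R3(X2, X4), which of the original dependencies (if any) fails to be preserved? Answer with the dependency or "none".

none

X6 → X3 lies within R1.
X1, X2, X4 → X5: restricted closure across fragments reaches X5.
X3 → X5 lies within R1.
X2, X3 → X6 lies within R1.
X2 → X3 lies within R1.
Every dependency is enforceable on the fragments, so the decomposition is dependency-preserving.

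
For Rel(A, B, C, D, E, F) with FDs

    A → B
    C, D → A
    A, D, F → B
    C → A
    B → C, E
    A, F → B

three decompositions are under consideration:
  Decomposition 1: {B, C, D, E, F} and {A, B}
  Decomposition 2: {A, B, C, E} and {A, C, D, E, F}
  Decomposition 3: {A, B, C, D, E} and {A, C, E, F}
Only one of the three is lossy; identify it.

Decomposition 3

Decomposition 1: common = {B}, closure = {A, B, C, E} → lossless.
Decomposition 2: common = {A, C, E}, closure = {A, B, C, E} → lossless.
Decomposition 3: common = {A, C, E}, closure = {A, B, C, E} → lossy.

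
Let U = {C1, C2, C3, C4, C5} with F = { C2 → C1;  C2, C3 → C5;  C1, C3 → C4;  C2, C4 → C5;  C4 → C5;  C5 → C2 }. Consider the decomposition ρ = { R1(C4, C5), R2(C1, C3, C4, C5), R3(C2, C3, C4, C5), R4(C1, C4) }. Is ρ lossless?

Chase test. Columns are C1, C2, C3, C4, C5; row i has aⱼ where attribute j ∈ Ri, else bᵢⱼ.
Initial tableau (one row per fragment):
  row 1: b11 b12 b13 a4 a5
  row 2: a1 b22 a3 a4 a5
  row 3: b31 a2 a3 a4 a5
  row 4: a1 b42 b43 a4 b45
Rows 1 and 4 agree on C4; apply C4→C5 and equate their C5 entries.
Rows 1 and 2 agree on C5; apply C5→C2 and equate their C2 entries.
Rows 1 and 3 agree on C5; apply C5→C2 and equate their C2 entries.
Rows 1 and 4 agree on C5; apply C5→C2 and equate their C2 entries.
Rows 1 and 2 agree on C2; apply C2→C1 and equate their C1 entries.
Rows 1 and 3 agree on C2; apply C2→C1 and equate their C1 entries.
Row 2 is now all distinguished symbols — the join is lossless.

Yes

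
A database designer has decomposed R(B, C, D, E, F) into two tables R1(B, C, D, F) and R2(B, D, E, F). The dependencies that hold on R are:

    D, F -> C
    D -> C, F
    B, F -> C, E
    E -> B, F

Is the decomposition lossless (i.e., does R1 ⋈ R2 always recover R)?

Yes

Common attributes: R1 ∩ R2 = {B, D, F}.
Closure of {B, D, F}: D, F → C applies, adding C; B, F → C, E applies, adding E. So (B, D, F)⁺ = {B, C, D, E, F}.
This closure contains every attribute of R1, so R1 ∩ R2 → R1. The join is lossless.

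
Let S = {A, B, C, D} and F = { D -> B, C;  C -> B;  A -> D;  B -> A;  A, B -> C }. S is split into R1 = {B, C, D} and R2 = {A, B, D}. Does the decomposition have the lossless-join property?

Common attributes: R1 ∩ R2 = {B, D}.
Closure of {B, D}: D → B, C applies, adding C; B → A applies, adding A. So (B, D)⁺ = {A, B, C, D}.
This closure contains every attribute of R1, so R1 ∩ R2 → R1. The join is lossless.

Yes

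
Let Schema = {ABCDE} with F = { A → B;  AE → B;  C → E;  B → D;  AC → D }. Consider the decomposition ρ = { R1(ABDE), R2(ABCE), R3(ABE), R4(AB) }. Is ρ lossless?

Chase test. Columns are ABCDE; row i has aⱼ where attribute j ∈ Ri, else bᵢⱼ.
Initial tableau (one row per fragment):
  row 1: a1 a2 b13 a4 a5
  row 2: a1 a2 a3 b24 a5
  row 3: a1 a2 b33 b34 a5
  row 4: a1 a2 b43 b44 b45
Rows 1 and 2 agree on B; apply B→D and equate their D entries.
Rows 1 and 3 agree on B; apply B→D and equate their D entries.
Rows 1 and 4 agree on B; apply B→D and equate their D entries.
Row 2 is now all distinguished symbols — the join is lossless.

Yes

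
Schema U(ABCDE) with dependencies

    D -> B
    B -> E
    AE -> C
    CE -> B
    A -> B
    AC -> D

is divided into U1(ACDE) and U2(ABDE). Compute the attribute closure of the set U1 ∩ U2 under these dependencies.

ABCDE

U1 ∩ U2 = {ADE}.
D → B applies, adding B
AE → C applies, adding C
Closure: {ABCDE}.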